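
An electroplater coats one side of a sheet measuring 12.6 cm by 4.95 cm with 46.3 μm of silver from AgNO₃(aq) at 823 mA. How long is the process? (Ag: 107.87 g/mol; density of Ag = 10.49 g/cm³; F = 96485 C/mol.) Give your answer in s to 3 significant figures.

3290 s

Plated area = 12.6 × 4.95 = 62.37 cm²
Volume = 62.37 × 46.3×10⁻⁴ cm = 0.2888 cm³
m(Ag) = 0.2888 × 10.49 = 3.030 g
n(Ag) = 3.030 / 107.87 = 0.02809 mol; n(e⁻) = 0.02809 mol
Q = 0.02809 × 96485 = 2710 C
t = 2710 / 0.823 = 3293 s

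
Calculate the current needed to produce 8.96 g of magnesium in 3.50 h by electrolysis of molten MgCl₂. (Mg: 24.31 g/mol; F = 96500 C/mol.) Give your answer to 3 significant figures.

n(Mg) = 8.96 / 24.31 = 0.3686 mol
Mg²⁺ + 2e⁻ → Mg, so n(e⁻) = 2 × 0.3686 = 0.7372 mol
Q = 0.7372 × 96500 = 71140 C
I = Q / t = 71140 / 12600 s = 5.65 A

5.65 A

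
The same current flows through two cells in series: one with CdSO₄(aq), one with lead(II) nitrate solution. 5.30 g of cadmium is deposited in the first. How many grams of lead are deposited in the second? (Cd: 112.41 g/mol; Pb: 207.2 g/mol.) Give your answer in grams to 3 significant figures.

n(Cd) = 5.30 / 112.41 = 0.04715 mol
Cd²⁺ + 2e⁻ → Cd, so n(e⁻) = 2 × 0.04715 = 0.09430 mol
The cells are in series, so the same charge (and hence the same n(e⁻) = 0.09430 mol) passes through both.
Pb²⁺ + 2e⁻ → Pb, so n(Pb) = 0.09430 / 2 = 0.04715 mol
m(Pb) = 0.04715 × 207.2 = 9.77 g

9.77 g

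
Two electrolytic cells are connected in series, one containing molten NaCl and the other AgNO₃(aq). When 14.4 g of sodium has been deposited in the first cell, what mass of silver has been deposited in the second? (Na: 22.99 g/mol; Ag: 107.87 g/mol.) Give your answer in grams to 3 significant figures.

n(Na) = 14.4 / 22.99 = 0.6264 mol
Na⁺ + e⁻ → Na, so n(e⁻) = 0.6264 mol
The cells are in series, so the same charge (and hence the same n(e⁻) = 0.6264 mol) passes through both.
Ag⁺ + e⁻ → Ag, so n(Ag) = 0.6264 mol
m(Ag) = 0.6264 × 107.87 = 67.6 g

67.6 g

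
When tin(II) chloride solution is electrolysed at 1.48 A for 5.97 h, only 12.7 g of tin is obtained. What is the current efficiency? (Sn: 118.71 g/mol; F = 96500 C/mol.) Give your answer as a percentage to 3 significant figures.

64.9%

Q = 1.48 × 21492 = 31810 C
n(e⁻) = 31810 / 96500 = 0.3296 mol
Sn²⁺ + 2e⁻ → Sn, so theoretical n(Sn) = 0.1648 mol → 19.56 g
Efficiency = 12.7 / 19.56 = 0.6493 = 64.9%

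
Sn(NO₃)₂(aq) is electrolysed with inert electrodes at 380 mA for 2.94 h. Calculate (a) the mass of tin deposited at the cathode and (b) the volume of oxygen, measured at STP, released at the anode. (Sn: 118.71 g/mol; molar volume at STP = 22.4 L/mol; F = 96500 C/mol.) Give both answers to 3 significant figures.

Q = 0.380 × 10584 = 4022 C; n(e⁻) = 4022 / 96500 = 0.04168 mol
Cathode: Sn²⁺ + 2e⁻ → Sn → n(Sn) = 0.04168/2 = 0.02084 mol → 2.47 g
Anode: 2H₂O → O₂ + 4H⁺ + 4e⁻ → n(O₂) = 0.04168/4 = 0.01042 mol → 0.233 L

2.47 g Sn; 0.233 L O₂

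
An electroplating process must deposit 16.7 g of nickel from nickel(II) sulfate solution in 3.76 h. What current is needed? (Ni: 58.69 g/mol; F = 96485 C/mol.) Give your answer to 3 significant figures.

n(Ni) = 16.7 / 58.69 = 0.2845 mol
Ni²⁺ + 2e⁻ → Ni, so n(e⁻) = 2 × 0.2845 = 0.5690 mol
Q = 0.5690 × 96485 = 54900 C
I = Q / t = 54900 / 13536 s = 4.06 A

4.06 A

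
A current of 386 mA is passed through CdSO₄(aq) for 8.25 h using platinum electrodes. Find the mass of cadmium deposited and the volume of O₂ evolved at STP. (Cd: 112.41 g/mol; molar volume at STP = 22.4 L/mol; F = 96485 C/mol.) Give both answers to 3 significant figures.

Q = 0.386 × 29700 = 11460 C; n(e⁻) = 11460 / 96485 = 0.1188 mol
Cathode: Cd²⁺ + 2e⁻ → Cd → n(Cd) = 0.1188/2 = 0.05940 mol → 6.68 g
Anode: 2H₂O → O₂ + 4H⁺ + 4e⁻ → n(O₂) = 0.1188/4 = 0.02970 mol → 0.665 L

6.68 g Cd; 0.665 L O₂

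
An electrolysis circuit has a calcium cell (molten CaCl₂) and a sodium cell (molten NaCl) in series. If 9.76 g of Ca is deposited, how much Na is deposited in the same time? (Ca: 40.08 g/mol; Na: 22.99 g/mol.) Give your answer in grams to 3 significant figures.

n(Ca) = 9.76 / 40.08 = 0.2435 mol
Ca²⁺ + 2e⁻ → Ca, so n(e⁻) = 2 × 0.2435 = 0.4870 mol
Since the cells are in series, n(e⁻) in the Na cell is also 0.4870 mol.
Na⁺ + e⁻ → Na, so n(Na) = 0.4870 mol
m(Na) = 0.4870 × 22.99 = 11.2 g

11.2 g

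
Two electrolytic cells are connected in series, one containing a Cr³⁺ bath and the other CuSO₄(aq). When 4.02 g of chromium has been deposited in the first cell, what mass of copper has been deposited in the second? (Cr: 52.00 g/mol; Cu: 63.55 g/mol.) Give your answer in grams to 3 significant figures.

n(Cr) = 4.02 / 52.00 = 0.07731 mol
Cr³⁺ + 3e⁻ → Cr, so n(e⁻) = 3 × 0.07731 = 0.2319 mol
The cells are in series, so the same charge (and hence the same n(e⁻) = 0.2319 mol) passes through both.
Cu²⁺ + 2e⁻ → Cu, so n(Cu) = 0.2319 / 2 = 0.1160 mol
m(Cu) = 0.1160 × 63.55 = 7.37 g

7.37 g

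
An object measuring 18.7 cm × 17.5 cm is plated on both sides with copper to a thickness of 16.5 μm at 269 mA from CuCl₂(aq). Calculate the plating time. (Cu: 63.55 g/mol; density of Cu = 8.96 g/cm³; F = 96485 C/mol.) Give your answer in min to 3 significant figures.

Plated area = 2 × 18.7 × 17.5 = 654.5 cm²
Volume = 654.5 × 16.5×10⁻⁴ cm = 1.080 cm³
m(Cu) = 1.080 × 8.96 = 9.677 g
n(Cu) = 9.677 / 63.55 = 0.1523 mol; n(e⁻) = 2 × 0.1523 = 0.3046 mol
Q = 0.3046 × 96485 = 29390 C
t = 29390 / 0.269 = 1.093×10^5 s = 1820 min

1820 min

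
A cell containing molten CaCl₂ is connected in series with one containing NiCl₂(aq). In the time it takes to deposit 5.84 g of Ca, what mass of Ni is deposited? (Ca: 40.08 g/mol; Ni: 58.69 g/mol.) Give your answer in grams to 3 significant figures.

8.55 g

n(Ca) = 5.84 / 40.08 = 0.1457 mol
Ca²⁺ + 2e⁻ → Ca, so n(e⁻) = 2 × 0.1457 = 0.2914 mol
Since the cells are in series, n(e⁻) in the Ni cell is also 0.2914 mol.
Ni²⁺ + 2e⁻ → Ni, so n(Ni) = 0.2914 / 2 = 0.1457 mol
m(Ni) = 0.1457 × 58.69 = 8.55 g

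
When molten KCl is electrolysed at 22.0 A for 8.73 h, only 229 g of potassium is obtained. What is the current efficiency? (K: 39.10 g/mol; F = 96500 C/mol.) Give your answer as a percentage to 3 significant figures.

Q = 22.0 × 31428 = 6.914×10^5 C
n(e⁻) = 6.914×10^5 / 96500 = 7.165 mol
K⁺ + e⁻ → K, so theoretical n(K) = 7.165 mol → 280.2 g
Efficiency = 229 / 280.2 = 0.8173 = 81.7%

81.7%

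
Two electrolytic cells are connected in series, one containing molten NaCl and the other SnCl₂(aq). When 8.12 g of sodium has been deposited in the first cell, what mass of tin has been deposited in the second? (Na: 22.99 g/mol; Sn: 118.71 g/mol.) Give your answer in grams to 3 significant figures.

n(Na) = 8.12 / 22.99 = 0.3532 mol
Na⁺ + e⁻ → Na, so n(e⁻) = 0.3532 mol
Same current for the same time ⇒ same n(e⁻) = 0.3532 mol in both cells.
Sn²⁺ + 2e⁻ → Sn, so n(Sn) = 0.3532 / 2 = 0.1766 mol
m(Sn) = 0.1766 × 118.71 = 21.0 g

21.0 g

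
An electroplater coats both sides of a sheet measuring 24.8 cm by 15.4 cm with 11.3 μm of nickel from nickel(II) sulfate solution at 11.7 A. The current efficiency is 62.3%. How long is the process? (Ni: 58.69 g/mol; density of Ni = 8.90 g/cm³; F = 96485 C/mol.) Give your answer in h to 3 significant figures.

Plated area = 2 × 24.8 × 15.4 = 763.8 cm²
Volume = 763.8 × 11.3×10⁻⁴ cm = 0.8631 cm³
m(Ni) = 0.8631 × 8.90 = 7.682 g
n(Ni) = 7.682 / 58.69 = 0.1309 mol; n(e⁻) = 2 × 0.1309 = 0.2618 mol
Q = 0.2618 × 96485 / 0.623 = 40550 C
t = 40550 / 11.7 = 3466 s = 0.963 h

0.963 h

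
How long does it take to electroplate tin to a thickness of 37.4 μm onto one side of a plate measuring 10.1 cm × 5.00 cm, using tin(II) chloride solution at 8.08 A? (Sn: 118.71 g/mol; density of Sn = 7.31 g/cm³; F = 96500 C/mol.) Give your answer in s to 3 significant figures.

Plated area = 10.1 × 5.00 = 50.50 cm²
Volume = 50.50 × 37.4×10⁻⁴ cm = 0.1889 cm³
m(Sn) = 0.1889 × 7.31 = 1.381 g
n(Sn) = 1.381 / 118.71 = 0.01163 mol; n(e⁻) = 2 × 0.01163 = 0.02326 mol
Q = 0.02326 × 96500 = 2245 C
t = 2245 / 8.08 = 277.8 s

278 s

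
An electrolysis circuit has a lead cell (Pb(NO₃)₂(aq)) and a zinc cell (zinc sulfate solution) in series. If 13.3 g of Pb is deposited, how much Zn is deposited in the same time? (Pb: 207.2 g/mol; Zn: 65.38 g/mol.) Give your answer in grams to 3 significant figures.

4.20 g

n(Pb) = 13.3 / 207.2 = 0.06419 mol
Pb²⁺ + 2e⁻ → Pb, so n(e⁻) = 2 × 0.06419 = 0.1284 mol
The cells are in series, so the same charge (and hence the same n(e⁻) = 0.1284 mol) passes through both.
Zn²⁺ + 2e⁻ → Zn, so n(Zn) = 0.1284 / 2 = 0.06420 mol
m(Zn) = 0.06420 × 65.38 = 4.20 g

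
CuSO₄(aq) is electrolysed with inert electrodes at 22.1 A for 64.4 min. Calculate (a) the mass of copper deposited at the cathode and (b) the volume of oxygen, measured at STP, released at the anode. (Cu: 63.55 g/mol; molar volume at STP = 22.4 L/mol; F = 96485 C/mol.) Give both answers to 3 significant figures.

28.1 g Cu; 4.96 L O₂

Q = 22.1 × 3864 = 85390 C; n(e⁻) = 85390 / 96485 = 0.8850 mol
Cathode: Cu²⁺ + 2e⁻ → Cu → n(Cu) = 0.8850/2 = 0.4425 mol → 28.1 g
Anode: 2H₂O → O₂ + 4H⁺ + 4e⁻ → n(O₂) = 0.8850/4 = 0.2213 mol → 4.96 L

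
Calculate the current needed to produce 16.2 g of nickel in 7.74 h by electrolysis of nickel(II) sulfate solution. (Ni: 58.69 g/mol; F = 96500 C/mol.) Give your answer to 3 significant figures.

1.91 A

n(Ni) = 16.2 / 58.69 = 0.2760 mol
Ni²⁺ + 2e⁻ → Ni, so n(e⁻) = 2 × 0.2760 = 0.5520 mol
Q = 0.5520 × 96500 = 53270 C
I = Q / t = 53270 / 27864 s = 1.91 A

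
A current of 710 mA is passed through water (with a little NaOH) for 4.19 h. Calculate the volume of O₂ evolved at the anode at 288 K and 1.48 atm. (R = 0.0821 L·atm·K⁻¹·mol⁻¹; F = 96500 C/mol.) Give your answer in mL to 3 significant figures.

Q = 0.710 A × 15084 s = 10710 C
n(e⁻) = Q/F = 10710/96500 = 0.1110 mol
2H₂O → O₂ + 4H⁺ + 4e⁻, so n(O₂) = 0.1110 / 4 = 0.02775 mol
V = nRT/P = 0.02775 × 0.0821 × 288 / 1.48 = 0.4433 L
= 443 mL

443 mL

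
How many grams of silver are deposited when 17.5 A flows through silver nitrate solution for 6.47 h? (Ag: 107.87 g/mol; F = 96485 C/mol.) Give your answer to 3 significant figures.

Q = It = 17.5 × 23292 = 4.076×10^5 C
Moles of electrons = 4.076×10^5 / 96485 = 4.224 mol
Ag⁺ + e⁻ → Ag, so n(Ag) = 4.224 mol
m = 4.224 × 107.87 = 456 g

456 g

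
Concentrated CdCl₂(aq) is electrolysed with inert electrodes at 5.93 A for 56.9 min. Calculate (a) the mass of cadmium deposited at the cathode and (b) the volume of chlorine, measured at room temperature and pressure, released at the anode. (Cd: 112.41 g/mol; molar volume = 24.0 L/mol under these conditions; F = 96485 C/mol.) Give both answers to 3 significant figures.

Q = 5.93 × 3414 = 20250 C; n(e⁻) = 20250 / 96485 = 0.2099 mol
Cathode: Cd²⁺ + 2e⁻ → Cd → n(Cd) = 0.2099/2 = 0.1050 mol → 11.8 g
Anode: 2Cl⁻ → Cl₂ + 2e⁻ → n(Cl₂) = 0.2099/2 = 0.1050 mol → 2.52 L

11.8 g Cd; 2.52 L Cl₂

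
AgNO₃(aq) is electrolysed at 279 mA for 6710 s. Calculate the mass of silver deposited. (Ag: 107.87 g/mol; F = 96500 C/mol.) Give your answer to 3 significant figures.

2.09 g

Charge passed = 0.279 × 6710 = 1872 C
n(e⁻) = Q/F = 1872/96500 = 0.01940 mol
Ag⁺ + e⁻ → Ag, so n(Ag) = 0.01940 mol
m = 0.01940 × 107.87 = 2.09 g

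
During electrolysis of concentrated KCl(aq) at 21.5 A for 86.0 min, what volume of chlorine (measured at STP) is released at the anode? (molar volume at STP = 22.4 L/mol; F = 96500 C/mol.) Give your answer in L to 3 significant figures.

12.9 L

Charge passed = 21.5 × 5160 = 1.109×10^5 C
n(e⁻) = Q/F = 1.109×10^5/96500 = 1.149 mol
2Cl⁻ → Cl₂ + 2e⁻, so n(Cl₂) = 1.149 / 2 = 0.5745 mol
V = 0.5745 × 22.4 = 12.87 L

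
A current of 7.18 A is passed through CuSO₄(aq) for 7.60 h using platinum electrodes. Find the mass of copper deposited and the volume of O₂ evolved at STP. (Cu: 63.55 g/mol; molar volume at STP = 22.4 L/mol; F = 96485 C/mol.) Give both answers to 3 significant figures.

Q = 7.18 × 27360 = 1.964×10^5 C; n(e⁻) = 1.964×10^5 / 96485 = 2.036 mol
Cathode: Cu²⁺ + 2e⁻ → Cu → n(Cu) = 2.036/2 = 1.018 mol → 64.7 g
Anode: 2H₂O → O₂ + 4H⁺ + 4e⁻ → n(O₂) = 2.036/4 = 0.5090 mol → 11.4 L

64.7 g Cu; 11.4 L O₂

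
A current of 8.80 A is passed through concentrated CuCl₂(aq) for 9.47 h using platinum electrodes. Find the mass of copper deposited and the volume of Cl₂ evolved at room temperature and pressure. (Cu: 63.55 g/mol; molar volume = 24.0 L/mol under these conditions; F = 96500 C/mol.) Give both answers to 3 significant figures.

Q = 8.80 × 34092 = 3.000×10^5 C; n(e⁻) = 3.000×10^5 / 96500 = 3.109 mol
Cathode: Cu²⁺ + 2e⁻ → Cu → n(Cu) = 3.109/2 = 1.555 mol → 98.8 g
Anode: 2Cl⁻ → Cl₂ + 2e⁻ → n(Cl₂) = 3.109/2 = 1.555 mol → 37.3 L

98.8 g Cu; 37.3 L Cl₂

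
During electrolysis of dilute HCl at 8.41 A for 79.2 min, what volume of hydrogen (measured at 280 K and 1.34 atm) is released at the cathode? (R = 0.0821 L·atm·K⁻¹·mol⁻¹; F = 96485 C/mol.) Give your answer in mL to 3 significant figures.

3550 mL

Q = 8.41 A × 4752 s = 39960 C
n(e⁻) = 39960 / 96485 = 0.4142 mol
2H⁺ + 2e⁻ → H₂, so n(H₂) = 0.4142 / 2 = 0.2071 mol
V = nRT/P = 0.2071 × 0.0821 × 280 / 1.34 = 3.553 L
= 3550 mL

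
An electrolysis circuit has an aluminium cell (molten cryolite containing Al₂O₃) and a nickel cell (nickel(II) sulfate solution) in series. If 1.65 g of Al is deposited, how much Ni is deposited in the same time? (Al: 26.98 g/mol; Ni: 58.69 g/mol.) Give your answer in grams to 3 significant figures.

n(Al) = 1.65 / 26.98 = 0.06116 mol
Al³⁺ + 3e⁻ → Al, so n(e⁻) = 3 × 0.06116 = 0.1835 mol
In series, the same 0.1835 mol of electrons flows through the second cell.
Ni²⁺ + 2e⁻ → Ni, so n(Ni) = 0.1835 / 2 = 0.09175 mol
m(Ni) = 0.09175 × 58.69 = 5.38 g

5.38 g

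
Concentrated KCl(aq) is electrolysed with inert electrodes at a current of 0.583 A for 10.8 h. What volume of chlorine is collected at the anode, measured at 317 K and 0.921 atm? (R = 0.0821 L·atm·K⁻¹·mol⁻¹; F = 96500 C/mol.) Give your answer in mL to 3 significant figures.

Q = It = 0.583 × 38880 = 22670 C
n(e⁻) = 22670 / 96500 = 0.2349 mol
2Cl⁻ → Cl₂ + 2e⁻, so n(Cl₂) = 0.2349 / 2 = 0.1175 mol
V = nRT/P = 0.1175 × 0.0821 × 317 / 0.921 = 3.320 L
= 3320 mL

3320 mL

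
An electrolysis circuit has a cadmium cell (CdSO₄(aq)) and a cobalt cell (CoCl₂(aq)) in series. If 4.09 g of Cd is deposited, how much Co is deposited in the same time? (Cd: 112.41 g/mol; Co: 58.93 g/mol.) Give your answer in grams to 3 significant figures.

n(Cd) = 4.09 / 112.41 = 0.03638 mol
Cd²⁺ + 2e⁻ → Cd, so n(e⁻) = 2 × 0.03638 = 0.07276 mol
The cells are in series, so the same charge (and hence the same n(e⁻) = 0.07276 mol) passes through both.
Co²⁺ + 2e⁻ → Co, so n(Co) = 0.07276 / 2 = 0.03638 mol
m(Co) = 0.03638 × 58.93 = 2.14 g

2.14 g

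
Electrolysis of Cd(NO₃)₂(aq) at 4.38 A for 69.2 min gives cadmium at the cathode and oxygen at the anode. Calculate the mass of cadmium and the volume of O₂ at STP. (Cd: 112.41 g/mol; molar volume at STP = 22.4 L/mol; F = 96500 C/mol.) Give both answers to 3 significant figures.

10.6 g Cd; 1.06 L O₂

Q = 4.38 × 4152 = 18190 C; n(e⁻) = 18190 / 96500 = 0.1885 mol
Cathode: Cd²⁺ + 2e⁻ → Cd → n(Cd) = 0.1885/2 = 0.09425 mol → 10.6 g
Anode: 2H₂O → O₂ + 4H⁺ + 4e⁻ → n(O₂) = 0.1885/4 = 0.04713 mol → 1.06 L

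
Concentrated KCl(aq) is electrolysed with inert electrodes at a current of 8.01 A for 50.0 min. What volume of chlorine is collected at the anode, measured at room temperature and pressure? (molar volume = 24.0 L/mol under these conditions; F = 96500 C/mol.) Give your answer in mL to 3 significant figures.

Q = 8.01 A × 3000 s = 24030 C
Moles of electrons = 24030 / 96500 = 0.2490 mol
2Cl⁻ → Cl₂ + 2e⁻, so n(Cl₂) = 0.2490 / 2 = 0.1245 mol
V = 0.1245 × 24.0 = 2.988 L
= 2990 mL

2990 mL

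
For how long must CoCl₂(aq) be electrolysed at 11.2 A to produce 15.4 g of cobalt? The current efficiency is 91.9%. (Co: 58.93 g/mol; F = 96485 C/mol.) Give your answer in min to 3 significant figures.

n(Co) = 15.4 / 58.93 = 0.2613 mol
Co²⁺ + 2e⁻ → Co, so n(e⁻) = 2 × 0.2613 = 0.5226 mol
Q = 0.5226 × 96485 / 0.919 = 54870 C
t = Q / I = 54870 / 11.2 = 4899 s = 81.7 min

81.7 min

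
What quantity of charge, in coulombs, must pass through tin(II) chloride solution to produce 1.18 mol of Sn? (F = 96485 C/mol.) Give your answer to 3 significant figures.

Sn²⁺ + 2e⁻ → Sn, so n(e⁻) = 2 × 1.18 = 2.360 mol
Q = 2.360 × 96485 = 2.277×10^5 C

2.28×10^5 C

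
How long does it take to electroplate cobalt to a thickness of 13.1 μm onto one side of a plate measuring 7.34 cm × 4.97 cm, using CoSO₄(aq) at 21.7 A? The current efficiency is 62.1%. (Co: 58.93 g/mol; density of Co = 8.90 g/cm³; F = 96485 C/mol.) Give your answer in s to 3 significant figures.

103 s

Plated area = 7.34 × 4.97 = 36.48 cm²
Volume = 36.48 × 13.1×10⁻⁴ cm = 0.04779 cm³
m(Co) = 0.04779 × 8.90 = 0.4253 g
n(Co) = 0.4253 / 58.93 = 0.007217 mol; n(e⁻) = 2 × 0.007217 = 0.01443 mol
Q = 0.01443 × 96485 / 0.621 = 2242 C
t = 2242 / 21.7 = 103.3 s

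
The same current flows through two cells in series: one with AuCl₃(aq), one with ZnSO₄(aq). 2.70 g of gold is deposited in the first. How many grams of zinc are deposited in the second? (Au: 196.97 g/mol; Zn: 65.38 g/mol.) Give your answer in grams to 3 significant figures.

n(Au) = 2.70 / 196.97 = 0.01371 mol
Au³⁺ + 3e⁻ → Au, so n(e⁻) = 3 × 0.01371 = 0.04113 mol
Since the cells are in series, n(e⁻) in the Zn cell is also 0.04113 mol.
Zn²⁺ + 2e⁻ → Zn, so n(Zn) = 0.04113 / 2 = 0.02057 mol
m(Zn) = 0.02057 × 65.38 = 1.34 g

1.34 g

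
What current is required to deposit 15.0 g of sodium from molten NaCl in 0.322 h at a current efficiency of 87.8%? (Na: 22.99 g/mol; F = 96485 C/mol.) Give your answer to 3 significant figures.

n(Na) = 15.0 / 22.99 = 0.6525 mol
Na⁺ + e⁻ → Na, so n(e⁻) = 0.6525 mol
Q = 0.6525 × 96485 / 0.878 = 71700 C
I = Q / t = 71700 / 1159.2 s = 61.9 A

61.9 A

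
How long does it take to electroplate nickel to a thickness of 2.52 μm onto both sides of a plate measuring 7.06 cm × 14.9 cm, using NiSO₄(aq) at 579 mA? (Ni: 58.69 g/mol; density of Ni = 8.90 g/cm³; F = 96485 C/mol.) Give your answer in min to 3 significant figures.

44.7 min

Plated area = 2 × 7.06 × 14.9 = 210.4 cm²
Volume = 210.4 × 2.52×10⁻⁴ cm = 0.05302 cm³
m(Ni) = 0.05302 × 8.90 = 0.4719 g
n(Ni) = 0.4719 / 58.69 = 0.008041 mol; n(e⁻) = 2 × 0.008041 = 0.01608 mol
Q = 0.01608 × 96485 = 1551 C
t = 1551 / 0.579 = 2679 s = 44.7 min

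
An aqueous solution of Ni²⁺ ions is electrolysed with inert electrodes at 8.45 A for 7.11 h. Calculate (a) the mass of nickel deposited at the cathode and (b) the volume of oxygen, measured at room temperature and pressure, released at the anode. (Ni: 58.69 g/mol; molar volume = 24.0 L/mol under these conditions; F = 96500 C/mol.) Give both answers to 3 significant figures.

65.8 g Ni; 13.4 L O₂

Q = 8.45 × 25596 = 2.163×10^5 C; n(e⁻) = 2.163×10^5 / 96500 = 2.241 mol
Cathode: Ni²⁺ + 2e⁻ → Ni → n(Ni) = 2.241/2 = 1.121 mol → 65.8 g
Anode: 2H₂O → O₂ + 4H⁺ + 4e⁻ → n(O₂) = 2.241/4 = 0.5603 mol → 13.4 L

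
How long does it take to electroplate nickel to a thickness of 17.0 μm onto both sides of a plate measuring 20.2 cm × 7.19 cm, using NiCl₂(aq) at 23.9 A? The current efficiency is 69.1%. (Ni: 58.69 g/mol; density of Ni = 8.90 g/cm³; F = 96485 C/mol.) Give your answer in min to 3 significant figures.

14.6 min

Plated area = 2 × 20.2 × 7.19 = 290.5 cm²
Volume = 290.5 × 17.0×10⁻⁴ cm = 0.4939 cm³
m(Ni) = 0.4939 × 8.90 = 4.396 g
n(Ni) = 4.396 / 58.69 = 0.07490 mol; n(e⁻) = 2 × 0.07490 = 0.1498 mol
Q = 0.1498 × 96485 / 0.691 = 20920 C
t = 20920 / 23.9 = 875.3 s = 14.6 min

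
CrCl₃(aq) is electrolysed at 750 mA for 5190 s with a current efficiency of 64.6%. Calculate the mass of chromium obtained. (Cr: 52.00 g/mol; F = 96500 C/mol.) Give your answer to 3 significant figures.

0.452 g

Q = 0.750 × 5190 = 3893 C
n(e⁻) = 3893 / 96500 = 0.04034 mol
Cr³⁺ + 3e⁻ → Cr, so theoretical m(Cr) = 0.01345 × 52.00 = 0.6994 g
Actual mass = 64.6% × 0.6994 = 0.452 g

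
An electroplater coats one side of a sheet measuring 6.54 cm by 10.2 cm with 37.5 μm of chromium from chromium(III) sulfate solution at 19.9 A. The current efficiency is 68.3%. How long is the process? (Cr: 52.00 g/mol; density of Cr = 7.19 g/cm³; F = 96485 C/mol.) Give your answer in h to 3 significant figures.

0.205 h

Plated area = 6.54 × 10.2 = 66.71 cm²
Volume = 66.71 × 37.5×10⁻⁴ cm = 0.2502 cm³
m(Cr) = 0.2502 × 7.19 = 1.799 g
n(Cr) = 1.799 / 52.00 = 0.03460 mol; n(e⁻) = 3 × 0.03460 = 0.1038 mol
Q = 0.1038 × 96485 / 0.683 = 14660 C
t = 14660 / 19.9 = 736.7 s = 0.205 h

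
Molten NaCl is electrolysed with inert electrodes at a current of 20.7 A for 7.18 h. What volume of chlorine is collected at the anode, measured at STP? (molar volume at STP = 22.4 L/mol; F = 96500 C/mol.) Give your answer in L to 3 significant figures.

62.1 L

Q = It = 20.7 × 25848 = 5.351×10^5 C
n(e⁻) = 5.351×10^5 / 96500 = 5.545 mol
2Cl⁻ → Cl₂ + 2e⁻, so n(Cl₂) = 5.545 / 2 = 2.773 mol
V = 2.773 × 22.4 = 62.12 L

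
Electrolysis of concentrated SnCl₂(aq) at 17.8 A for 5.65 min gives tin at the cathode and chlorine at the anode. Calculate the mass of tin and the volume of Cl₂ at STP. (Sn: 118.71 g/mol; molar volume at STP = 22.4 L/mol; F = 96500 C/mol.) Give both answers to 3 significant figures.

Q = 17.8 × 339 = 6034 C; n(e⁻) = 6034 / 96500 = 0.06253 mol
Cathode: Sn²⁺ + 2e⁻ → Sn → n(Sn) = 0.06253/2 = 0.03127 mol → 3.71 g
Anode: 2Cl⁻ → Cl₂ + 2e⁻ → n(Cl₂) = 0.06253/2 = 0.03127 mol → 0.700 L

3.71 g Sn; 0.700 L Cl₂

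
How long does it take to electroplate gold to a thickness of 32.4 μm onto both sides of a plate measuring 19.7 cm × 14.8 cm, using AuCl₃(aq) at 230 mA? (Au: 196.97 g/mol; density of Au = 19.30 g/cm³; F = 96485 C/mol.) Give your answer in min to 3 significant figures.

Plated area = 2 × 19.7 × 14.8 = 583.1 cm²
Volume = 583.1 × 32.4×10⁻⁴ cm = 1.889 cm³
m(Au) = 1.889 × 19.30 = 36.46 g
n(Au) = 36.46 / 196.97 = 0.1851 mol; n(e⁻) = 3 × 0.1851 = 0.5553 mol
Q = 0.5553 × 96485 = 53580 C
t = 53580 / 0.230 = 2.330×10^5 s = 3880 min

3880 min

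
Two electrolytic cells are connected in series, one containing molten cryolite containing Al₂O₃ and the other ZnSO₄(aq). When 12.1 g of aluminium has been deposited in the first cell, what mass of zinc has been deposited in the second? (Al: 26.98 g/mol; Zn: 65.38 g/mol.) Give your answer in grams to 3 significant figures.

44.0 g

n(Al) = 12.1 / 26.98 = 0.4485 mol
Al³⁺ + 3e⁻ → Al, so n(e⁻) = 3 × 0.4485 = 1.346 mol
The cells are in series, so the same charge (and hence the same n(e⁻) = 1.346 mol) passes through both.
Zn²⁺ + 2e⁻ → Zn, so n(Zn) = 1.346 / 2 = 0.6730 mol
m(Zn) = 0.6730 × 65.38 = 44.0 g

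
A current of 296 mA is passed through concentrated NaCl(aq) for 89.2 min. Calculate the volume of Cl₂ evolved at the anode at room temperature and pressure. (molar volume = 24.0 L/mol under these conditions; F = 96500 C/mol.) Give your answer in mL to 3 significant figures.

197 mL

Charge passed = 0.296 × 5352 = 1584 C
n(e⁻) = Q/F = 1584/96500 = 0.01641 mol
2Cl⁻ → Cl₂ + 2e⁻, so n(Cl₂) = 0.01641 / 2 = 0.008205 mol
V = 0.008205 × 24.0 = 0.1969 L
= 197 mL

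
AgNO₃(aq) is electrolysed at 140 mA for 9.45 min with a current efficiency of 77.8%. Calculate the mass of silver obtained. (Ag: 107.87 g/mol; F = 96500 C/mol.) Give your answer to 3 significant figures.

0.0690 g

Q = 0.140 × 567 = 79.38 C
n(e⁻) = 79.38 / 96500 = 8.226×10^-4 mol
Ag⁺ + e⁻ → Ag, so theoretical m(Ag) = 8.226×10^-4 × 107.87 = 0.08873 g
Actual mass = 77.8% × 0.08873 = 0.0690 g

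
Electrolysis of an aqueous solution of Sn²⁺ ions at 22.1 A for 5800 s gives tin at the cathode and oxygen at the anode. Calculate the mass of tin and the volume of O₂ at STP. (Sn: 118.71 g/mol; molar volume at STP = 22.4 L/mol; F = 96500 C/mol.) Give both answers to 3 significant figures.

Q = 22.1 × 5800 = 1.282×10^5 C; n(e⁻) = 1.282×10^5 / 96500 = 1.328 mol
Cathode: Sn²⁺ + 2e⁻ → Sn → n(Sn) = 1.328/2 = 0.6640 mol → 78.8 g
Anode: 2H₂O → O₂ + 4H⁺ + 4e⁻ → n(O₂) = 1.328/4 = 0.3320 mol → 7.44 L

78.8 g Sn; 7.44 L O₂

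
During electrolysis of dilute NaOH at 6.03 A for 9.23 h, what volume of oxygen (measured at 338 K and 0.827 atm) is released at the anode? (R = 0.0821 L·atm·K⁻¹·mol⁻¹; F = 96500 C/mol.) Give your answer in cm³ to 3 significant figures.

17400 cm³

Q = 6.03 A × 33228 s = 2.004×10^5 C
n(e⁻) = Q/F = 2.004×10^5/96500 = 2.077 mol
2H₂O → O₂ + 4H⁺ + 4e⁻, so n(O₂) = 2.077 / 4 = 0.5193 mol
V = nRT/P = 0.5193 × 0.0821 × 338 / 0.827 = 17.42 L
= 17400 cm³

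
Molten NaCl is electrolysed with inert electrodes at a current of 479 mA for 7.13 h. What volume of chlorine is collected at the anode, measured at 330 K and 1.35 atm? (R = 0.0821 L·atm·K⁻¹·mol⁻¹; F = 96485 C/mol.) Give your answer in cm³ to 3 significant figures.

Q = It = 0.479 × 25668 = 12290 C
n(e⁻) = Q/F = 12290/96485 = 0.1274 mol
2Cl⁻ → Cl₂ + 2e⁻, so n(Cl₂) = 0.1274 / 2 = 0.06370 mol
V = nRT/P = 0.06370 × 0.0821 × 330 / 1.35 = 1.278 L
= 1280 cm³

1280 cm³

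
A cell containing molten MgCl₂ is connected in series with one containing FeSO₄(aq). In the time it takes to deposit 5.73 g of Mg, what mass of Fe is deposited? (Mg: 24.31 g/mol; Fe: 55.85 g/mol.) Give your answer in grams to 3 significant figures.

13.2 g

n(Mg) = 5.73 / 24.31 = 0.2357 mol
Mg²⁺ + 2e⁻ → Mg, so n(e⁻) = 2 × 0.2357 = 0.4714 mol
Same current for the same time ⇒ same n(e⁻) = 0.4714 mol in both cells.
Fe²⁺ + 2e⁻ → Fe, so n(Fe) = 0.4714 / 2 = 0.2357 mol
m(Fe) = 0.2357 × 55.85 = 13.2 g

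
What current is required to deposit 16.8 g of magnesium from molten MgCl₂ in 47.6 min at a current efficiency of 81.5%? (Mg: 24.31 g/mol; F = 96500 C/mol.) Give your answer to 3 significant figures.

57.3 A

n(Mg) = 16.8 / 24.31 = 0.6911 mol
Mg²⁺ + 2e⁻ → Mg, so n(e⁻) = 2 × 0.6911 = 1.382 mol
Q = 1.382 × 96500 / 0.815 = 1.636×10^5 C
I = Q / t = 1.636×10^5 / 2856 s = 57.3 A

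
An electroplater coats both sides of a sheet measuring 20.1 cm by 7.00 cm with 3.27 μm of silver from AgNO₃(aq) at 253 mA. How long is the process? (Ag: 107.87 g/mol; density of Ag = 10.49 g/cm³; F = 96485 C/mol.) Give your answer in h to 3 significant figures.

0.948 h

Plated area = 2 × 20.1 × 7.00 = 281.4 cm²
Volume = 281.4 × 3.27×10⁻⁴ cm = 0.09202 cm³
m(Ag) = 0.09202 × 10.49 = 0.9653 g
n(Ag) = 0.9653 / 107.87 = 0.008949 mol; n(e⁻) = 0.008949 mol
Q = 0.008949 × 96485 = 863.4 C
t = 863.4 / 0.253 = 3413 s = 0.948 h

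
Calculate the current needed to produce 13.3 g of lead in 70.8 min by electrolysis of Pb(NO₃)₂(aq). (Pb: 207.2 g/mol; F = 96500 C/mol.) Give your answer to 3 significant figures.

2.92 A

n(Pb) = 13.3 / 207.2 = 0.06419 mol
Pb²⁺ + 2e⁻ → Pb, so n(e⁻) = 2 × 0.06419 = 0.1284 mol
Q = 0.1284 × 96500 = 12390 C
I = Q / t = 12390 / 4248 s = 2.92 A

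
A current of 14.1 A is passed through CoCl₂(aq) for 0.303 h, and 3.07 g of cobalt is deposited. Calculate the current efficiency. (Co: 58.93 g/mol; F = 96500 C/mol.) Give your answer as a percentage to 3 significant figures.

Q = 14.1 × 1090.8 = 15380 C
n(e⁻) = 15380 / 96500 = 0.1594 mol
Co²⁺ + 2e⁻ → Co, so theoretical n(Co) = 0.07970 mol → 4.697 g
Efficiency = 3.07 / 4.697 = 0.6536 = 65.4%

65.4%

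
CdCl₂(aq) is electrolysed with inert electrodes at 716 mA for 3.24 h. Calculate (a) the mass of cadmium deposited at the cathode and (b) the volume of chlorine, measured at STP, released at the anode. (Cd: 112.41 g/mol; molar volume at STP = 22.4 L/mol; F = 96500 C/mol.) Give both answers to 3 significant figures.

4.86 g Cd; 0.969 L Cl₂

Q = 0.716 × 11664 = 8351 C; n(e⁻) = 8351 / 96500 = 0.08654 mol
Cathode: Cd²⁺ + 2e⁻ → Cd → n(Cd) = 0.08654/2 = 0.04327 mol → 4.86 g
Anode: 2Cl⁻ → Cl₂ + 2e⁻ → n(Cl₂) = 0.08654/2 = 0.04327 mol → 0.969 L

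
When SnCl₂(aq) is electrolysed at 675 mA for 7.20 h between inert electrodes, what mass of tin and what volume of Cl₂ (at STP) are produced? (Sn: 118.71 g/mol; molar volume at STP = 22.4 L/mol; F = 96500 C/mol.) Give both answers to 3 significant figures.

Q = 0.675 × 25920 = 17500 C; n(e⁻) = 17500 / 96500 = 0.1813 mol
Cathode: Sn²⁺ + 2e⁻ → Sn → n(Sn) = 0.1813/2 = 0.09065 mol → 10.8 g
Anode: 2Cl⁻ → Cl₂ + 2e⁻ → n(Cl₂) = 0.1813/2 = 0.09065 mol → 2.03 L

10.8 g Sn; 2.03 L Cl₂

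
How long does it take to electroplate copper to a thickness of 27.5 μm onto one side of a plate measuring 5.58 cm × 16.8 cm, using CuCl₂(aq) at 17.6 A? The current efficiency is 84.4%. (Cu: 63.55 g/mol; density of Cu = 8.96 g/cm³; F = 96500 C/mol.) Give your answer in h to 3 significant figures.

0.131 h

Plated area = 5.58 × 16.8 = 93.74 cm²
Volume = 93.74 × 27.5×10⁻⁴ cm = 0.2578 cm³
m(Cu) = 0.2578 × 8.96 = 2.310 g
n(Cu) = 2.310 / 63.55 = 0.03635 mol; n(e⁻) = 2 × 0.03635 = 0.07270 mol
Q = 0.07270 × 96500 / 0.844 = 8312 C
t = 8312 / 17.6 = 472.3 s = 0.131 h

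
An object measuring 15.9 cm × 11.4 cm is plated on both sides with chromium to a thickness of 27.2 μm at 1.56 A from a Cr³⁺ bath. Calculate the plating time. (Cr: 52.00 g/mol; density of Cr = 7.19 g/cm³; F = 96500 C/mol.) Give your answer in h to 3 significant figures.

7.03 h

Plated area = 2 × 15.9 × 11.4 = 362.5 cm²
Volume = 362.5 × 27.2×10⁻⁴ cm = 0.9860 cm³
m(Cr) = 0.9860 × 7.19 = 7.089 g
n(Cr) = 7.089 / 52.00 = 0.1363 mol; n(e⁻) = 3 × 0.1363 = 0.4089 mol
Q = 0.4089 × 96500 = 39460 C
t = 39460 / 1.56 = 25290 s = 7.03 h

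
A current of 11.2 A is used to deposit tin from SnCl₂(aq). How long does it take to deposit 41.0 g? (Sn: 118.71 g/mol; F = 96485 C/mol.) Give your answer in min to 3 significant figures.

99.2 min

n(Sn) = 41.0 / 118.71 = 0.3454 mol
Sn²⁺ + 2e⁻ → Sn, so n(e⁻) = 2 × 0.3454 = 0.6908 mol
Q = 0.6908 × 96485 = 66650 C
t = Q / I = 66650 / 11.2 = 5951 s = 99.2 min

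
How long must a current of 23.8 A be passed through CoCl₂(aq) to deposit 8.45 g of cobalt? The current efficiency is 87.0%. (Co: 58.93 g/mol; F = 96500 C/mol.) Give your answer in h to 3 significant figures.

0.371 h

n(Co) = 8.45 / 58.93 = 0.1434 mol
Co²⁺ + 2e⁻ → Co, so n(e⁻) = 2 × 0.1434 = 0.2868 mol
Q = 0.2868 × 96500 / 0.870 = 31810 C
t = Q / I = 31810 / 23.8 = 1337 s = 0.371 h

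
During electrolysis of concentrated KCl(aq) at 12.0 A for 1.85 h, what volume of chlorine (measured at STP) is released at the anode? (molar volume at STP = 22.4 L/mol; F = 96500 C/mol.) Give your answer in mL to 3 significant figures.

Q = 12.0 A × 6660 s = 79920 C
Moles of electrons = 79920 / 96500 = 0.8282 mol
2Cl⁻ → Cl₂ + 2e⁻, so n(Cl₂) = 0.8282 / 2 = 0.4141 mol
V = 0.4141 × 22.4 = 9.276 L
= 9280 mL

9280 mL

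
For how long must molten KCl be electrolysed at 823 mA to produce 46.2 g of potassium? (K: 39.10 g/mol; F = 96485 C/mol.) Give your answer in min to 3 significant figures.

n(K) = 46.2 / 39.10 = 1.182 mol
K⁺ + e⁻ → K, so n(e⁻) = 1.182 mol
Q = 1.182 × 96485 = 1.140×10^5 C
t = Q / I = 1.140×10^5 / 0.823 = 1.385×10^5 s = 2310 min

2310 min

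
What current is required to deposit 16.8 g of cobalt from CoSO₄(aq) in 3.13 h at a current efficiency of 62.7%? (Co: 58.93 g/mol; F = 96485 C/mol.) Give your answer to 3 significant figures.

n(Co) = 16.8 / 58.93 = 0.2851 mol
Co²⁺ + 2e⁻ → Co, so n(e⁻) = 2 × 0.2851 = 0.5702 mol
Q = 0.5702 × 96485 / 0.627 = 87740 C
I = Q / t = 87740 / 11268 s = 7.79 A

7.79 A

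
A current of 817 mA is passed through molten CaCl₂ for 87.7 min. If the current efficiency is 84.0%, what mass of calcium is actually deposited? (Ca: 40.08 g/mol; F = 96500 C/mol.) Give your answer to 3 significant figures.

Q = 0.817 × 5262 = 4299 C
n(e⁻) = 4299 / 96500 = 0.04455 mol
Ca²⁺ + 2e⁻ → Ca, so theoretical m(Ca) = 0.02228 × 40.08 = 0.8930 g
Actual mass = 84.0% × 0.8930 = 0.750 g

0.750 g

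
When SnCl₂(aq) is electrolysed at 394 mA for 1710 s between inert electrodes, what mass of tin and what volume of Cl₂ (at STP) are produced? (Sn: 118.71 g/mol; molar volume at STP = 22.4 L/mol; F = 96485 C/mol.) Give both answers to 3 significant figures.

0.414 g Sn; 0.0782 L Cl₂

Q = 0.394 × 1710 = 673.7 C; n(e⁻) = 673.7 / 96485 = 0.006982 mol
Cathode: Sn²⁺ + 2e⁻ → Sn → n(Sn) = 0.006982/2 = 0.003491 mol → 0.414 g
Anode: 2Cl⁻ → Cl₂ + 2e⁻ → n(Cl₂) = 0.006982/2 = 0.003491 mol → 0.0782 L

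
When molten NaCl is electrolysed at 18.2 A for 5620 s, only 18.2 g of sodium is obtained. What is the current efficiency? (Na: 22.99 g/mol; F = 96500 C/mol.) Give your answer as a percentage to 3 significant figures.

Q = 18.2 × 5620 = 1.023×10^5 C
n(e⁻) = 1.023×10^5 / 96500 = 1.060 mol
Na⁺ + e⁻ → Na, so theoretical n(Na) = 1.060 mol → 24.37 g
Efficiency = 18.2 / 24.37 = 0.7468 = 74.7%

74.7%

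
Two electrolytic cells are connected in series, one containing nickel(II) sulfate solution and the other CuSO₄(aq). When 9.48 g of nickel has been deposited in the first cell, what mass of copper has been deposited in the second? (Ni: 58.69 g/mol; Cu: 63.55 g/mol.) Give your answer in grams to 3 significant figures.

n(Ni) = 9.48 / 58.69 = 0.1615 mol
Ni²⁺ + 2e⁻ → Ni, so n(e⁻) = 2 × 0.1615 = 0.3230 mol
Same current for the same time ⇒ same n(e⁻) = 0.3230 mol in both cells.
Cu²⁺ + 2e⁻ → Cu, so n(Cu) = 0.3230 / 2 = 0.1615 mol
m(Cu) = 0.1615 × 63.55 = 10.3 g

10.3 g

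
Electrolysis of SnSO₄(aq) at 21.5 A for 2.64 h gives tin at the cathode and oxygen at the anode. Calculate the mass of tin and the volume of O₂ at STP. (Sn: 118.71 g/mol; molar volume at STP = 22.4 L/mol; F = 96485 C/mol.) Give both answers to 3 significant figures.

126 g Sn; 11.9 L O₂

Q = 21.5 × 9504 = 2.043×10^5 C; n(e⁻) = 2.043×10^5 / 96485 = 2.117 mol
Cathode: Sn²⁺ + 2e⁻ → Sn → n(Sn) = 2.117/2 = 1.059 mol → 126 g
Anode: 2H₂O → O₂ + 4H⁺ + 4e⁻ → n(O₂) = 2.117/4 = 0.5293 mol → 11.9 L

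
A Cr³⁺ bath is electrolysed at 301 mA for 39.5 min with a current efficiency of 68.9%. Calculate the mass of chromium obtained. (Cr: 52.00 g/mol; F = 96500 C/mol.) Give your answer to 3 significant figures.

0.0883 g

Q = 0.301 × 2370 = 713.4 C
n(e⁻) = 713.4 / 96500 = 0.007393 mol
Cr³⁺ + 3e⁻ → Cr, so theoretical m(Cr) = 0.002464 × 52.00 = 0.1281 g
Actual mass = 68.9% × 0.1281 = 0.0883 g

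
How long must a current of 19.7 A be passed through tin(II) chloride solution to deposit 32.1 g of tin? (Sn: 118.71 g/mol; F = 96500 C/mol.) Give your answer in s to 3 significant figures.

2650 s

n(Sn) = 32.1 / 118.71 = 0.2704 mol
Sn²⁺ + 2e⁻ → Sn, so n(e⁻) = 2 × 0.2704 = 0.5408 mol
Q = 0.5408 × 96500 = 52190 C
t = Q / I = 52190 / 19.7 = 2649 s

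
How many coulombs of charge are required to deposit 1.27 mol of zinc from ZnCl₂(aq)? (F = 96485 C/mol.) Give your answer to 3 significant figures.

2.45×10^5 C

Zn²⁺ + 2e⁻ → Zn, so n(e⁻) = 2 × 1.27 = 2.540 mol
Q = 2.540 × 96485 = 2.451×10^5 C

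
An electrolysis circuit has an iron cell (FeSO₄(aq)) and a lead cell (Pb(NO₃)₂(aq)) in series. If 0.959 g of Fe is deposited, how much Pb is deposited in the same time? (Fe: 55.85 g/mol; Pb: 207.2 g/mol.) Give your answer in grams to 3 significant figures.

n(Fe) = 0.959 / 55.85 = 0.01717 mol
Fe²⁺ + 2e⁻ → Fe, so n(e⁻) = 2 × 0.01717 = 0.03434 mol
Since the cells are in series, n(e⁻) in the Pb cell is also 0.03434 mol.
Pb²⁺ + 2e⁻ → Pb, so n(Pb) = 0.03434 / 2 = 0.01717 mol
m(Pb) = 0.01717 × 207.2 = 3.56 g

3.56 g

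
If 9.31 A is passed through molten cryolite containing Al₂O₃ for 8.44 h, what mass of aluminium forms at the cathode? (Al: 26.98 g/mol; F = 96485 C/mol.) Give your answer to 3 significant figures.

Q = It = 9.31 × 30384 = 2.829×10^5 C
n(e⁻) = 2.829×10^5 / 96485 = 2.932 mol
Al³⁺ + 3e⁻ → Al, so n(Al) = 2.932 / 3 = 0.9773 mol
m = 0.9773 × 26.98 = 26.4 g

26.4 g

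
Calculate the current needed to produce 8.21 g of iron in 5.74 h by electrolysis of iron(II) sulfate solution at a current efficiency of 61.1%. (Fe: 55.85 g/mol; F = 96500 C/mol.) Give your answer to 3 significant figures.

n(Fe) = 8.21 / 55.85 = 0.1470 mol
Fe²⁺ + 2e⁻ → Fe, so n(e⁻) = 2 × 0.1470 = 0.2940 mol
Q = 0.2940 × 96500 / 0.611 = 46430 C
I = Q / t = 46430 / 20664 s = 2.25 A

2.25 A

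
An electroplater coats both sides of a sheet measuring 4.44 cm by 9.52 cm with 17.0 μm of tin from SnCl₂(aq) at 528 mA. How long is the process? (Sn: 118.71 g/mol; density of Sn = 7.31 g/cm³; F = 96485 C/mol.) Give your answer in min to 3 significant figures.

Plated area = 2 × 4.44 × 9.52 = 84.54 cm²
Volume = 84.54 × 17.0×10⁻⁴ cm = 0.1437 cm³
m(Sn) = 0.1437 × 7.31 = 1.050 g
n(Sn) = 1.050 / 118.71 = 0.008845 mol; n(e⁻) = 2 × 0.008845 = 0.01769 mol
Q = 0.01769 × 96485 = 1707 C
t = 1707 / 0.528 = 3233 s = 53.9 min

53.9 min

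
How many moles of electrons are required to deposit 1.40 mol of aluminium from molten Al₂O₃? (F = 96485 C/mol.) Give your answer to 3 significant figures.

4.20 mol

Al³⁺ + 3e⁻ → Al, so n(e⁻) = 3 × 1.40 = 4.200 mol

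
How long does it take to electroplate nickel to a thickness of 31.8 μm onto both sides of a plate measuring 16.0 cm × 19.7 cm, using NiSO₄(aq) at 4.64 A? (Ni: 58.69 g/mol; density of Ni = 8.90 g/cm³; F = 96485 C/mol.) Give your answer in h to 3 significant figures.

Plated area = 2 × 16.0 × 19.7 = 630.4 cm²
Volume = 630.4 × 31.8×10⁻⁴ cm = 2.005 cm³
m(Ni) = 2.005 × 8.90 = 17.84 g
n(Ni) = 17.84 / 58.69 = 0.3040 mol; n(e⁻) = 2 × 0.3040 = 0.6080 mol
Q = 0.6080 × 96485 = 58660 C
t = 58660 / 4.64 = 12640 s = 3.51 h

3.51 h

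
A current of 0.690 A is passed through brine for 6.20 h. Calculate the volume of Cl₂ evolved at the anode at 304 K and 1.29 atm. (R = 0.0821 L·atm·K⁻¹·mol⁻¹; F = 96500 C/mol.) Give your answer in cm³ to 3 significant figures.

1540 cm³

Charge passed = 0.690 × 22320 = 15400 C
n(e⁻) = 15400 / 96500 = 0.1596 mol
2Cl⁻ → Cl₂ + 2e⁻, so n(Cl₂) = 0.1596 / 2 = 0.07980 mol
V = nRT/P = 0.07980 × 0.0821 × 304 / 1.29 = 1.544 L
= 1540 cm³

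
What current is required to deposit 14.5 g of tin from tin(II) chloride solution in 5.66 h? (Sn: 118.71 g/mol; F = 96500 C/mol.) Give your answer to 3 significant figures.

n(Sn) = 14.5 / 118.71 = 0.1221 mol
Sn²⁺ + 2e⁻ → Sn, so n(e⁻) = 2 × 0.1221 = 0.2442 mol
Q = 0.2442 × 96500 = 23570 C
I = Q / t = 23570 / 20376 s = 1.16 A

1.16 A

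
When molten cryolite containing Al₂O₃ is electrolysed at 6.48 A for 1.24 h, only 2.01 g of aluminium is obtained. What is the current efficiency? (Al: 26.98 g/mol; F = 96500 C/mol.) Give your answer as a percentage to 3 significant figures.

74.6%

Q = 6.48 × 4464 = 28930 C
n(e⁻) = 28930 / 96500 = 0.2998 mol
Al³⁺ + 3e⁻ → Al, so theoretical n(Al) = 0.09993 mol → 2.696 g
Efficiency = 2.01 / 2.696 = 0.7455 = 74.6%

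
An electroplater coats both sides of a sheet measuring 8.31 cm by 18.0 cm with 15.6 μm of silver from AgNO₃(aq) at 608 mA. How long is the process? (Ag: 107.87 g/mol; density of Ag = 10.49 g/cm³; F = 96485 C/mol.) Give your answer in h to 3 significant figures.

2.00 h

Plated area = 2 × 8.31 × 18.0 = 299.2 cm²
Volume = 299.2 × 15.6×10⁻⁴ cm = 0.4668 cm³
m(Ag) = 0.4668 × 10.49 = 4.897 g
n(Ag) = 4.897 / 107.87 = 0.04540 mol; n(e⁻) = 0.04540 mol
Q = 0.04540 × 96485 = 4380 C
t = 4380 / 0.608 = 7204 s = 2.00 h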